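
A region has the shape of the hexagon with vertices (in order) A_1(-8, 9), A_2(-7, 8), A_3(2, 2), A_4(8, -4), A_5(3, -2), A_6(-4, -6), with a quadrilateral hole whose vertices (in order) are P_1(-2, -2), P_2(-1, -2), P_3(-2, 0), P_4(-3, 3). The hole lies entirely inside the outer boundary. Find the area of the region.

82.5

Outer boundary:
Apply the shoelace formula: 2A = Σ (x_i·y_{i+1} − x_{i+1}·y_i), indices taken mod 6.
Σ = (-1) + (-30) + (-24) + (-4) + (-26) + (-84) = -169
Area = |Σ|/2 = 84.5.
Hole:
Cross-terms: 2, -4, -6, 12  ⇒  Σ = 4
Area = |Σ|/2 = 2.
Net area = 84.5 − 2 = 82.5.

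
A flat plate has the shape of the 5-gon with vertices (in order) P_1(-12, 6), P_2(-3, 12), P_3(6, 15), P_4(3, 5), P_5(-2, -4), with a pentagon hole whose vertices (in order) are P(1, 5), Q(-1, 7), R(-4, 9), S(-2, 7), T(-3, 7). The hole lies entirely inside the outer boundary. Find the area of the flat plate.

157

Outer boundary:
Σ = (-126) + (-117) + (-15) + (-2) + (-60) = -320
Area = |Σ|/2 = 160.
Hole:
Apply the surveyor's formula: 2A = Σ (x_i·y_{i+1} − x_{i+1}·y_i), indices taken mod 5.
Σ = (12) + (19) + (-10) + (7) + (-22) = 6
Area = |Σ|/2 = 3.
Net area = 160 − 3 = 157.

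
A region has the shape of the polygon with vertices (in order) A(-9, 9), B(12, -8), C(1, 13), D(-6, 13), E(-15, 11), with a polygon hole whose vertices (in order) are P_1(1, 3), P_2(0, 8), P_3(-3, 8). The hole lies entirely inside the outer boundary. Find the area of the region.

Outer boundary:
Apply the surveyor's formula: 2A = Σ (x_i·y_{i+1} − x_{i+1}·y_i), indices taken mod 5.
A→B: (-9)(-8) − (12)(9) = -36
B→C: (12)(13) − (1)(-8) = 164
C→D: (1)(13) − (-6)(13) = 91
D→E: (-6)(11) − (-15)(13) = 129
E→A: (-15)(9) − (-9)(11) = -36
Σ = 312
Area = |Σ|/2 = 156.
Hole:
Apply the shoelace formula: 2A = Σ (x_i·y_{i+1} − x_{i+1}·y_i), indices taken mod 3.
Σ = (8) + (24) + (-17) = 15
Area = |Σ|/2 = 7.5.
Net area = 156 − 7.5 = 148.5.

148.5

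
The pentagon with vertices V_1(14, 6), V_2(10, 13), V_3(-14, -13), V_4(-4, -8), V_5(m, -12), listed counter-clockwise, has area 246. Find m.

3

The doubled signed area Σ (x_i y_{i+1} − x_{i+1} y_i) is linear in m.
With m=0 it equals 450; the coefficient of m is 14 (from the two edges through V_5).
So 14·m + 450 = 2·246 = 492 ⇒ m = 3.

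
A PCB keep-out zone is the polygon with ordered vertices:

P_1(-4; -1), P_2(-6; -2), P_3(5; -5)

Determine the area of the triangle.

Apply the shoelace formula: 2A = Σ (x_i·y_{i+1} − x_{i+1}·y_i), indices taken mod 3.
Σ = (2) + (40) + (-25) = 17
Area = |Σ|/2 = 8.5.

8.5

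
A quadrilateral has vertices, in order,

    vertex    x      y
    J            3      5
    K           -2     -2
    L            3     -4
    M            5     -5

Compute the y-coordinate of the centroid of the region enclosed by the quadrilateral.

-13/21

Apply Gauss's area formula. First the cross-terms c_i = x_i·y_{i+1} − x_{i+1}·y_i:
  4, 14, 5, 40  ⇒  2A = 63, A = 31.5.
Then Σ (y_i + y_{i+1})·c_i = -117, so ȳ = -117 / (6·31.5) = -13/21.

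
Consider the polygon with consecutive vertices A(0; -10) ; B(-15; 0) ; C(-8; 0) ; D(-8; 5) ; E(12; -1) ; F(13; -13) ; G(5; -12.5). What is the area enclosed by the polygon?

266.25

Σ = (-150) + (0) + (-40) + (-52) + (-143) + (-97.5) + (-50) = -532.5
Area = |Σ|/2 = 266.25.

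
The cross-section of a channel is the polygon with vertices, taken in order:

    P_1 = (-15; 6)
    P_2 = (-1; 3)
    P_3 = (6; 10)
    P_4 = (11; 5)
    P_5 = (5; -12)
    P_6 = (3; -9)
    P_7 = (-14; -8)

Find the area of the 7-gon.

Σ = (-39) + (-28) + (-80) + (-157) + (-9) + (-150) + (-204) = -667
Area = |Σ|/2 = 333.5.

333.5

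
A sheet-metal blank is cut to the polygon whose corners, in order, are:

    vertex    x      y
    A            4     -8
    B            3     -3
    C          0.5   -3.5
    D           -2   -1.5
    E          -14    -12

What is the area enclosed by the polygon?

Apply the shoelace formula: 2A = Σ (x_i·y_{i+1} − x_{i+1}·y_i), indices taken mod 5.
Σ = (12) + (-9) + (-7.75) + (3) + (160) = 158.25
Area = |Σ|/2 = 79.125.

79.125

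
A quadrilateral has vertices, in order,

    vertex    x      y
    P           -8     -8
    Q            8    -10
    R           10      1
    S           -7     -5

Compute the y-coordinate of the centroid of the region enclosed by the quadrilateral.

-16/3

Apply Gauss's area formula. First the cross-terms c_i = x_i·y_{i+1} − x_{i+1}·y_i:
  144, 108, -43, 16  ⇒  2A = 225, A = 112.5.
Then Σ (y_i + y_{i+1})·c_i = -3600, so ȳ = -3600 / (6·112.5) = -16/3.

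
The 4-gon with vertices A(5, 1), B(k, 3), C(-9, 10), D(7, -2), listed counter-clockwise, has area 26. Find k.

5

The doubled signed area Σ (x_i y_{i+1} − x_{i+1} y_i) is linear in k.
With k=0 it equals 7; the coefficient of k is 9 (from the two edges through B).
So 9·k + 7 = 2·26 = 52 ⇒ k = 5.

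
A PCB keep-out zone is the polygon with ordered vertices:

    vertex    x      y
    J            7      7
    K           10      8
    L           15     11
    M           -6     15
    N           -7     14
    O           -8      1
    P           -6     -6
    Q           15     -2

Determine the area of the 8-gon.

Σ = (-14) + (-10) + (291) + (21) + (105) + (54) + (102) + (119) = 668
Area = |Σ|/2 = 334.

334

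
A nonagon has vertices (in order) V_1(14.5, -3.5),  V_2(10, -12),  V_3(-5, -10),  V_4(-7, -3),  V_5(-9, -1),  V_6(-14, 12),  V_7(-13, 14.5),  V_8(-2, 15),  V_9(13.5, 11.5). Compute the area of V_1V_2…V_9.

Apply the shoelace (surveyor's) formula: 2A = Σ (x_i·y_{i+1} − x_{i+1}·y_i), indices taken mod 9.
Cross-terms: -139, -160, -55, -20, -122, -47, -166, -225.5, -214  ⇒  Σ = -1148.5
Area = |Σ|/2 = 574.25.

574.25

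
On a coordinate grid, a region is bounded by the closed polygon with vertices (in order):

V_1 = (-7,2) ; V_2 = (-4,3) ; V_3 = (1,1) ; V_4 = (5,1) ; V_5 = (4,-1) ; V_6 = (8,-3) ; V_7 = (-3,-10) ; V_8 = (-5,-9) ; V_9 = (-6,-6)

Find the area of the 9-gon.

Apply the shoelace (surveyor's) formula: 2A = Σ (x_i·y_{i+1} − x_{i+1}·y_i), indices taken mod 9.
Cross-terms: -13, -7, -4, -9, -4, -89, -23, -24, -54  ⇒  Σ = -227
Area = |Σ|/2 = 113.5.

113.5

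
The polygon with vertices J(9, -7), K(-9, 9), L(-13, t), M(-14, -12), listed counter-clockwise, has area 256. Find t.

Write out the shoelace sum; only the two edges meeting at L involve t:
2·Area = [((-9)·t − (-13)·9) + ((-13)·(-12) − (-14)·t)] + 224
       = 5·t + 497 = 512
⇒ t = 3.

3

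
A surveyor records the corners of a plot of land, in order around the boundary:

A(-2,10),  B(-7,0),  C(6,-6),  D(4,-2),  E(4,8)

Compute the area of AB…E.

110

Apply Gauss's area formula: 2A = Σ (x_i·y_{i+1} − x_{i+1}·y_i), indices taken mod 5.
Σ = (70) + (42) + (12) + (40) + (56) = 220
Area = |Σ|/2 = 110.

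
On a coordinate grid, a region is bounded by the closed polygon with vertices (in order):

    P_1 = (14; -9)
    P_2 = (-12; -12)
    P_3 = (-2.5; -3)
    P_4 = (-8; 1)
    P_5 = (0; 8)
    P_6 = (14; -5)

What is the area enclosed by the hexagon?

264.25

Apply the shoelace (surveyor's) formula: 2A = Σ (x_i·y_{i+1} − x_{i+1}·y_i), indices taken mod 6.
P_1→P_2: (14)(-12) − (-12)(-9) = -276
P_2→P_3: (-12)(-3) − (-2.5)(-12) = 6
P_3→P_4: (-2.5)(1) − (-8)(-3) = -26.5
P_4→P_5: (-8)(8) − (0)(1) = -64
P_5→P_6: (0)(-5) − (14)(8) = -112
P_6→P_1: (14)(-9) − (14)(-5) = -56
Σ = -528.5
Area = |Σ|/2 = 264.25.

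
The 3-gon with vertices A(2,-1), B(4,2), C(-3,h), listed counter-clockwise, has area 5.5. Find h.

-3

The doubled signed area Σ (x_i y_{i+1} − x_{i+1} y_i) is linear in h.
With h=0 it equals 17; the coefficient of h is 2 (from the two edges through C).
So 2·h + 17 = 2·5.5 = 11 ⇒ h = -3.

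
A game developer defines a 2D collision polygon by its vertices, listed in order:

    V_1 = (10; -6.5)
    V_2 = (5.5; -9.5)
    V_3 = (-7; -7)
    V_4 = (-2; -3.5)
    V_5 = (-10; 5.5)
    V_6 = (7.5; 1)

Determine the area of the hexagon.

154.875

V_1→V_2: (10)(-9.5) − (5.5)(-6.5) = -59.25
V_2→V_3: (5.5)(-7) − (-7)(-9.5) = -105
V_3→V_4: (-7)(-3.5) − (-2)(-7) = 10.5
V_4→V_5: (-2)(5.5) − (-10)(-3.5) = -46
V_5→V_6: (-10)(1) − (7.5)(5.5) = -51.25
V_6→V_1: (7.5)(-6.5) − (10)(1) = -58.75
Σ = -309.75
Area = |Σ|/2 = 154.875.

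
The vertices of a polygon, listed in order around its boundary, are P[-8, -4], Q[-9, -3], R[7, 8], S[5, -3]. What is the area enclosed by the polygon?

84

Apply the shoelace (surveyor's) formula: 2A = Σ (x_i·y_{i+1} − x_{i+1}·y_i), indices taken mod 4.
P→Q: (-8)(-3) − (-9)(-4) = -12
Q→R: (-9)(8) − (7)(-3) = -51
R→S: (7)(-3) − (5)(8) = -61
S→P: (5)(-4) − (-8)(-3) = -44
Σ = -168
Area = |Σ|/2 = 84.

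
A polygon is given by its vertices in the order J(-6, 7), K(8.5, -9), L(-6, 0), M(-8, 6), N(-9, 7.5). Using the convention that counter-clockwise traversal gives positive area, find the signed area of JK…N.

Apply the shoelace (surveyor's) formula: 2A = Σ (x_i·y_{i+1} − x_{i+1}·y_i), indices taken mod 5.
Σ = (-5.5) + (-54) + (-36) + (-6) + (-18) = -119.5
Signed area = Σ/2 = -59.75 (negative ⇒ clockwise traversal).

-59.75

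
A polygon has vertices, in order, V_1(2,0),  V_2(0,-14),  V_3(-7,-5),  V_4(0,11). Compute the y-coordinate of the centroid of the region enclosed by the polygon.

Apply Gauss's area formula. First the cross-terms c_i = x_i·y_{i+1} − x_{i+1}·y_i:
  -28, -98, -77, -22  ⇒  2A = -225, A = -112.5.
Then Σ (y_i + y_{i+1})·c_i = 1550, so ȳ = 1550 / (6·(-112.5)) = -62/27.

-62/27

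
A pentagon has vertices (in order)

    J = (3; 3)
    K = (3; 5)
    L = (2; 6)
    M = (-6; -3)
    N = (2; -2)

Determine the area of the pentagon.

37

Apply Gauss's area formula: 2A = Σ (x_i·y_{i+1} − x_{i+1}·y_i), indices taken mod 5.
Σ = (6) + (8) + (30) + (18) + (12) = 74
Area = |Σ|/2 = 37.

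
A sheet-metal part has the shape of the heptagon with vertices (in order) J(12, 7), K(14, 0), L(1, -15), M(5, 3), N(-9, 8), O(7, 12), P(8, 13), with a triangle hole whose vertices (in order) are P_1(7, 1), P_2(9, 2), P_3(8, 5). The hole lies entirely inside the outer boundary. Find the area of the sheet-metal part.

212.5

Outer boundary:
Apply the surveyor's formula: 2A = Σ (x_i·y_{i+1} − x_{i+1}·y_i), indices taken mod 7.
Cross-terms: -98, -210, 78, 67, -164, -5, -100  ⇒  Σ = -432
Area = |Σ|/2 = 216.
Hole:
P_1→P_2: (7)(2) − (9)(1) = 5
P_2→P_3: (9)(5) − (8)(2) = 29
P_3→P_1: (8)(1) − (7)(5) = -27
Σ = 7
Area = |Σ|/2 = 3.5.
Net area = 216 − 3.5 = 212.5.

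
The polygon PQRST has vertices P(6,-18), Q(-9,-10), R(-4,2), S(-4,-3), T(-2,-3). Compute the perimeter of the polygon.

54

|PQ| = √((-15)² + (8)²) = √289 = 17
|QR| = √((5)² + (12)²) = √169 = 13
|RS| = √((0)² + (-5)²) = √25 = 5
|ST| = √((2)² + (0)²) = √4 = 2
|TP| = √((8)² + (-15)²) = √289 = 17
Perimeter = 17 + 13 + 5 + 2 + 17 = 54.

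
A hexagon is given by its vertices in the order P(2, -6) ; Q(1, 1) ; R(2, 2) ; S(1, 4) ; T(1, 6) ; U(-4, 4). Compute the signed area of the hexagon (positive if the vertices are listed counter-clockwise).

Apply Gauss's area formula: 2A = Σ (x_i·y_{i+1} − x_{i+1}·y_i), indices taken mod 6.
Cross-terms: 8, 0, 6, 2, 28, 16  ⇒  Σ = 60
Signed area = Σ/2 = 30 (positive ⇒ counter-clockwise traversal).

30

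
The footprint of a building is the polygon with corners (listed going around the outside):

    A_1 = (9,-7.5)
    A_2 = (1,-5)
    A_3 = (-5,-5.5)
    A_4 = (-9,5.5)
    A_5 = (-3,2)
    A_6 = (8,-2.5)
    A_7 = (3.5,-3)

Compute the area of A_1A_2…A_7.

Apply Gauss's area formula: 2A = Σ (x_i·y_{i+1} − x_{i+1}·y_i), indices taken mod 7.
A_1→A_2: (9)(-5) − (1)(-7.5) = -37.5
A_2→A_3: (1)(-5.5) − (-5)(-5) = -30.5
A_3→A_4: (-5)(5.5) − (-9)(-5.5) = -77
A_4→A_5: (-9)(2) − (-3)(5.5) = -1.5
A_5→A_6: (-3)(-2.5) − (8)(2) = -8.5
A_6→A_7: (8)(-3) − (3.5)(-2.5) = -15.25
A_7→A_1: (3.5)(-7.5) − (9)(-3) = 0.75
Σ = -169.5
Area = |Σ|/2 = 84.75.

84.75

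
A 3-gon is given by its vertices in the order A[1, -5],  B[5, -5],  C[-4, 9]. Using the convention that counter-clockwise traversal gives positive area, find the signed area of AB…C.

28

A→B: (1)(-5) − (5)(-5) = 20
B→C: (5)(9) − (-4)(-5) = 25
C→A: (-4)(-5) − (1)(9) = 11
Σ = 56
Signed area = Σ/2 = 28 (positive ⇒ counter-clockwise traversal).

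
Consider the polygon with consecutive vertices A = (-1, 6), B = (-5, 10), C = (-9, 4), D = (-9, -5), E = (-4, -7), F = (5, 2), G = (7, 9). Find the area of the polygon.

161.5

Apply Gauss's area formula: 2A = Σ (x_i·y_{i+1} − x_{i+1}·y_i), indices taken mod 7.
Σ = (20) + (70) + (81) + (43) + (27) + (31) + (51) = 323
Area = |Σ|/2 = 161.5.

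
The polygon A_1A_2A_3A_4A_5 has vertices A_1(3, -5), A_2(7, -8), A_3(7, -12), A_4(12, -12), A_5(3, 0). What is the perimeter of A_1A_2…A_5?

|A_1A_2| = √((4)² + (-3)²) = √25 = 5
|A_2A_3| = √((0)² + (-4)²) = √16 = 4
|A_3A_4| = √((5)² + (0)²) = √25 = 5
|A_4A_5| = √((-9)² + (12)²) = √225 = 15
|A_5A_1| = √((0)² + (-5)²) = √25 = 5
Perimeter = 5 + 4 + 5 + 15 + 5 = 34.

34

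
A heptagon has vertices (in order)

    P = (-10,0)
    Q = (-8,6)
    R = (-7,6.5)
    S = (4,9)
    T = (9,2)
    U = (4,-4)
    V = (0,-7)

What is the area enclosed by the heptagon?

Apply the shoelace formula: 2A = Σ (x_i·y_{i+1} − x_{i+1}·y_i), indices taken mod 7.
Cross-terms: -60, -10, -89, -73, -44, -28, -70  ⇒  Σ = -374
Area = |Σ|/2 = 187.

187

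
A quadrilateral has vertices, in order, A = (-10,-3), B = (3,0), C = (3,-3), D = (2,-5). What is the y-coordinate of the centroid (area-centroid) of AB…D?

-8/3

Apply Gauss's area formula. First the cross-terms c_i = x_i·y_{i+1} − x_{i+1}·y_i:
  9, -9, -9, -56  ⇒  2A = -65, A = -32.5.
Then Σ (y_i + y_{i+1})·c_i = 520, so ȳ = 520 / (6·(-32.5)) = -8/3.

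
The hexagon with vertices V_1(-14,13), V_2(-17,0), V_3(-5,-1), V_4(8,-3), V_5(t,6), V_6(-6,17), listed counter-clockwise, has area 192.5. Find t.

Write out the shoelace sum; only the two edges meeting at V_5 involve t:
2·Area = [(8·6 − t·(-3)) + (t·17 − (-6)·6)] + 421
       = 20·t + 505 = 385
⇒ t = -6.

-6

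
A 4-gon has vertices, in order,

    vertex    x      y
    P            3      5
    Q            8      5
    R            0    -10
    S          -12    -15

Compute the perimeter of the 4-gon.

60

|PQ| = √((5)² + (0)²) = √25 = 5
|QR| = √((-8)² + (-15)²) = √289 = 17
|RS| = √((-12)² + (-5)²) = √169 = 13
|SP| = √((15)² + (20)²) = √625 = 25
Perimeter = 5 + 17 + 13 + 25 = 60.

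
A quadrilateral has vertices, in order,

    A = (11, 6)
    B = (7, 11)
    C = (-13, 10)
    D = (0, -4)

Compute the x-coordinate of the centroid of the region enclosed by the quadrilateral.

Apply Gauss's area formula. First the cross-terms c_i = x_i·y_{i+1} − x_{i+1}·y_i:
  79, 213, 52, 44  ⇒  2A = 388, A = 194.
Then Σ (x_i + x_{i+1})·c_i = -48, so x̄ = -48 / (6·194) = -4/97.

-4/97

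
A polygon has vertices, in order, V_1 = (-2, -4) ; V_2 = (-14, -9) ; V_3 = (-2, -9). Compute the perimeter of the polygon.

30

|V_1V_2| = √((-12)² + (-5)²) = √169 = 13
|V_2V_3| = √((12)² + (0)²) = √144 = 12
|V_3V_1| = √((0)² + (5)²) = √25 = 5
Perimeter = 13 + 12 + 5 = 30.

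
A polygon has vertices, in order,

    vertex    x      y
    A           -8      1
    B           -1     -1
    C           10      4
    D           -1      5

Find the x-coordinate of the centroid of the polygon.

1/3

Apply Gauss's area formula. First the cross-terms c_i = x_i·y_{i+1} − x_{i+1}·y_i:
  9, 6, 54, 39  ⇒  2A = 108, A = 54.
Then Σ (x_i + x_{i+1})·c_i = 108, so x̄ = 108 / (6·54) = 1/3.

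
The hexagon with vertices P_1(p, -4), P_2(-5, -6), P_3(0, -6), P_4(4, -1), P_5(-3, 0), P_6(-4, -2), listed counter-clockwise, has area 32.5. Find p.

-3

The doubled signed area Σ (x_i y_{i+1} − x_{i+1} y_i) is linear in p.
With p=0 it equals 53; the coefficient of p is -4 (from the two edges through P_1).
So -4·p + 53 = 2·32.5 = 65 ⇒ p = -3.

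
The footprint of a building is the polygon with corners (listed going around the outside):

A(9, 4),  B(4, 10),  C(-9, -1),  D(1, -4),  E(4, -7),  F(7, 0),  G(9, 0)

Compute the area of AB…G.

Apply Gauss's area formula: 2A = Σ (x_i·y_{i+1} − x_{i+1}·y_i), indices taken mod 7.
Σ = (74) + (86) + (37) + (9) + (49) + (0) + (36) = 291
Area = |Σ|/2 = 145.5.

145.5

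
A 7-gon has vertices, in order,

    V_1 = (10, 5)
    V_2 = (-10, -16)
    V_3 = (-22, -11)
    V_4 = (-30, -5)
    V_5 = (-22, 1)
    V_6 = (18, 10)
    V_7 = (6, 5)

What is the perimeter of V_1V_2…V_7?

120

|V_1V_2| = √((-20)² + (-21)²) = √841 = 29
|V_2V_3| = √((-12)² + (5)²) = √169 = 13
|V_3V_4| = √((-8)² + (6)²) = √100 = 10
|V_4V_5| = √((8)² + (6)²) = √100 = 10
|V_5V_6| = √((40)² + (9)²) = √1681 = 41
|V_6V_7| = √((-12)² + (-5)²) = √169 = 13
|V_7V_1| = √((4)² + (0)²) = √16 = 4
Perimeter = 29 + 13 + 10 + 10 + 41 + 13 + 4 = 120.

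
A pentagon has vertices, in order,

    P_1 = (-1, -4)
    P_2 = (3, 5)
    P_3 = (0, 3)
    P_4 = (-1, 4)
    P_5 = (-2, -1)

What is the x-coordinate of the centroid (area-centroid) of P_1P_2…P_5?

-2/21

Apply the shoelace (surveyor's) formula. First the cross-terms c_i = x_i·y_{i+1} − x_{i+1}·y_i:
  7, 9, 3, 9, 7  ⇒  2A = 35, A = 17.5.
Then Σ (x_i + x_{i+1})·c_i = -10, so x̄ = -10 / (6·17.5) = -2/21.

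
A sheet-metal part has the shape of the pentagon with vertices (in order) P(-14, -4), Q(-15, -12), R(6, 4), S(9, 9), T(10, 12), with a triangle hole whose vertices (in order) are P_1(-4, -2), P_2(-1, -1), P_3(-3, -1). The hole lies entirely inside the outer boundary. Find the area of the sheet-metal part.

Outer boundary:
Σ = (108) + (12) + (18) + (18) + (128) = 284
Area = |Σ|/2 = 142.
Hole:
Apply the shoelace formula: 2A = Σ (x_i·y_{i+1} − x_{i+1}·y_i), indices taken mod 3.
Cross-terms: 2, -2, 2  ⇒  Σ = 2
Area = |Σ|/2 = 1.
Net area = 142 − 1 = 141.

141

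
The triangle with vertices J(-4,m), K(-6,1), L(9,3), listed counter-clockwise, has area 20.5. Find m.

4

The doubled signed area Σ (x_i y_{i+1} − x_{i+1} y_i) is linear in m.
With m=0 it equals -19; the coefficient of m is 15 (from the two edges through J).
So 15·m + -19 = 2·20.5 = 41 ⇒ m = 4.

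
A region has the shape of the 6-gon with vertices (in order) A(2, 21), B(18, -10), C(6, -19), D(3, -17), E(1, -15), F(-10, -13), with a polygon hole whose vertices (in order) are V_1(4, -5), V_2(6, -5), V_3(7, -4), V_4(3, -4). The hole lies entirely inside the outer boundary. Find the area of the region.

Outer boundary:
Σ = (-398) + (-282) + (-45) + (-28) + (-163) + (-184) = -1100
Area = |Σ|/2 = 550.
Hole:
Σ = (10) + (11) + (-16) + (1) = 6
Area = |Σ|/2 = 3.
Net area = 550 − 3 = 547.

547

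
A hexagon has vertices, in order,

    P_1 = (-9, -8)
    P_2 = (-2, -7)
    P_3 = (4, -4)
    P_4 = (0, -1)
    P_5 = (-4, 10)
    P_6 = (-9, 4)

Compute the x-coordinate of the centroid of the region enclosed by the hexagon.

Apply the shoelace formula. First the cross-terms c_i = x_i·y_{i+1} − x_{i+1}·y_i:
  47, 36, -4, -4, 74, 108  ⇒  2A = 257, A = 128.5.
Then Σ (x_i + x_{i+1})·c_i = -3351, so x̄ = -3351 / (6·128.5) = -1117/257.

-1117/257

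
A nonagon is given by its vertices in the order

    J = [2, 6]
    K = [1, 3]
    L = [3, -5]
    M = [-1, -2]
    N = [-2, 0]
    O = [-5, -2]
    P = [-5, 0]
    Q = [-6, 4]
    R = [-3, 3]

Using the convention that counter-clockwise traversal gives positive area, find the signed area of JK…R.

Apply the shoelace formula: 2A = Σ (x_i·y_{i+1} − x_{i+1}·y_i), indices taken mod 9.
J→K: (2)(3) − (1)(6) = 0
K→L: (1)(-5) − (3)(3) = -14
L→M: (3)(-2) − (-1)(-5) = -11
M→N: (-1)(0) − (-2)(-2) = -4
N→O: (-2)(-2) − (-5)(0) = 4
O→P: (-5)(0) − (-5)(-2) = -10
P→Q: (-5)(4) − (-6)(0) = -20
Q→R: (-6)(3) − (-3)(4) = -6
R→J: (-3)(6) − (2)(3) = -24
Σ = -85
Signed area = Σ/2 = -42.5 (negative ⇒ clockwise traversal).

-42.5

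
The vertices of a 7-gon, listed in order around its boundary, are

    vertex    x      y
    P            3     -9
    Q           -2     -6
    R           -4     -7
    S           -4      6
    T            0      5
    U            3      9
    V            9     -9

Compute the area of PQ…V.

Apply the surveyor's formula: 2A = Σ (x_i·y_{i+1} − x_{i+1}·y_i), indices taken mod 7.
P→Q: (3)(-6) − (-2)(-9) = -36
Q→R: (-2)(-7) − (-4)(-6) = -10
R→S: (-4)(6) − (-4)(-7) = -52
S→T: (-4)(5) − (0)(6) = -20
T→U: (0)(9) − (3)(5) = -15
U→V: (3)(-9) − (9)(9) = -108
V→P: (9)(-9) − (3)(-9) = -54
Σ = -295
Area = |Σ|/2 = 147.5.

147.5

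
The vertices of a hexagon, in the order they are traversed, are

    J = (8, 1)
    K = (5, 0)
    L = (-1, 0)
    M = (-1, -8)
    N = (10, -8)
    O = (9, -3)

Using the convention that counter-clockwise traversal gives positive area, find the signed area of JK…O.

83

Σ = (-5) + (0) + (8) + (88) + (42) + (33) = 166
Signed area = Σ/2 = 83 (positive ⇒ counter-clockwise traversal).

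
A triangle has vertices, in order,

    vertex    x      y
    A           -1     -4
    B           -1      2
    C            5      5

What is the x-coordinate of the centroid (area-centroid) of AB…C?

1

Apply the surveyor's formula. First the cross-terms c_i = x_i·y_{i+1} − x_{i+1}·y_i:
  -6, -15, -15  ⇒  2A = -36, A = -18.
Then Σ (x_i + x_{i+1})·c_i = -108, so x̄ = -108 / (6·(-18)) = 1.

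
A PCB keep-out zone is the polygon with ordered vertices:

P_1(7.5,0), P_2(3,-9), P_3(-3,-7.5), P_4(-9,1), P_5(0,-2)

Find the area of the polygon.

Cross-terms: -67.5, -49.5, -70.5, 18, 15  ⇒  Σ = -154.5
Area = |Σ|/2 = 77.25.

77.25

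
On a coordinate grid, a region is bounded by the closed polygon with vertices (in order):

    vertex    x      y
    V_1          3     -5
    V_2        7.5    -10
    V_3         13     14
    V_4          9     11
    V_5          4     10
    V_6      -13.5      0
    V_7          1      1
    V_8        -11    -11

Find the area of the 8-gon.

Apply Gauss's area formula: 2A = Σ (x_i·y_{i+1} − x_{i+1}·y_i), indices taken mod 8.
Σ = (7.5) + (235) + (17) + (46) + (135) + (-13.5) + (0) + (88) = 515
Area = |Σ|/2 = 257.5.

257.5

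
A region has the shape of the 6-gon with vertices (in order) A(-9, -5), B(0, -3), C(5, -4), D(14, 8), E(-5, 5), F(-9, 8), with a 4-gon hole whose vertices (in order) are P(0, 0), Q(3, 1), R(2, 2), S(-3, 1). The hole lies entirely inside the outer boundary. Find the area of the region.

179

Outer boundary:
Apply the surveyor's formula: 2A = Σ (x_i·y_{i+1} − x_{i+1}·y_i), indices taken mod 6.
Σ = (27) + (15) + (96) + (110) + (5) + (117) = 370
Area = |Σ|/2 = 185.
Hole:
Σ = (0) + (4) + (8) + (0) = 12
Area = |Σ|/2 = 6.
Net area = 185 − 6 = 179.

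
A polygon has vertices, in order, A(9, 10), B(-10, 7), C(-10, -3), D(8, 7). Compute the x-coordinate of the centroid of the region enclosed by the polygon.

Apply the shoelace (surveyor's) formula. First the cross-terms c_i = x_i·y_{i+1} − x_{i+1}·y_i:
  163, 100, -46, 17  ⇒  2A = 234, A = 117.
Then Σ (x_i + x_{i+1})·c_i = -1782, so x̄ = -1782 / (6·117) = -33/13.

-33/13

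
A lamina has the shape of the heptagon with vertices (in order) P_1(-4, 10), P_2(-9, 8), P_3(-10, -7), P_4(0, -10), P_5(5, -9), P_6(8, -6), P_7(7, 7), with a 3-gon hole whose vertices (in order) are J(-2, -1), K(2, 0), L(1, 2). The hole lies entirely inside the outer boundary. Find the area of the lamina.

290

Outer boundary:
Apply the shoelace (surveyor's) formula: 2A = Σ (x_i·y_{i+1} − x_{i+1}·y_i), indices taken mod 7.
Cross-terms: 58, 143, 100, 50, 42, 98, 98  ⇒  Σ = 589
Area = |Σ|/2 = 294.5.
Hole:
Σ = (2) + (4) + (3) = 9
Area = |Σ|/2 = 4.5.
Net area = 294.5 − 4.5 = 290.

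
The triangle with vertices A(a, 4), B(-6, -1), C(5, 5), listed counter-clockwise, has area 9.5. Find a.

The doubled signed area Σ (x_i y_{i+1} − x_{i+1} y_i) is linear in a.
With a=0 it equals 19; the coefficient of a is -6 (from the two edges through A).
So -6·a + 19 = 2·9.5 = 19 ⇒ a = 0.

0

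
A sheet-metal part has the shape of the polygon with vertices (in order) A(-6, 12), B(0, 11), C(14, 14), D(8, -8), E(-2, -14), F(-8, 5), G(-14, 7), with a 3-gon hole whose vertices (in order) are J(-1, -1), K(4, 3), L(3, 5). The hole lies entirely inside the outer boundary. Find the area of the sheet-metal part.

396

Outer boundary:
Apply Gauss's area formula: 2A = Σ (x_i·y_{i+1} − x_{i+1}·y_i), indices taken mod 7.
A→B: (-6)(11) − (0)(12) = -66
B→C: (0)(14) − (14)(11) = -154
C→D: (14)(-8) − (8)(14) = -224
D→E: (8)(-14) − (-2)(-8) = -128
E→F: (-2)(5) − (-8)(-14) = -122
F→G: (-8)(7) − (-14)(5) = 14
G→A: (-14)(12) − (-6)(7) = -126
Σ = -806
Area = |Σ|/2 = 403.
Hole:
Apply the shoelace formula: 2A = Σ (x_i·y_{i+1} − x_{i+1}·y_i), indices taken mod 3.
Cross-terms: 1, 11, 2  ⇒  Σ = 14
Area = |Σ|/2 = 7.
Net area = 403 − 7 = 396.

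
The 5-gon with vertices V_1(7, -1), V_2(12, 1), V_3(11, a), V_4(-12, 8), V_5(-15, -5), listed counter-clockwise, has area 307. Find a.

Write out the shoelace sum; only the two edges meeting at V_3 involve a:
2·Area = [(12·a − 11·1) + (11·8 − (-12)·a)] + 249
       = 24·a + 326 = 614
⇒ a = 12.

12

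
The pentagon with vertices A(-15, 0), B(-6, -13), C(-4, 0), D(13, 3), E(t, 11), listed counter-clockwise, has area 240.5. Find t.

Write out the shoelace sum; only the two edges meeting at E involve t:
2·Area = [(13·11 − t·3) + (t·0 − (-15)·11)] + 131
       = -3·t + 439 = 481
⇒ t = -14.

-14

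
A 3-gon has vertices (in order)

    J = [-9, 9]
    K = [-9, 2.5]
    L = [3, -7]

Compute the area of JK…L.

39

Apply Gauss's area formula: 2A = Σ (x_i·y_{i+1} − x_{i+1}·y_i), indices taken mod 3.
J→K: (-9)(2.5) − (-9)(9) = 58.5
K→L: (-9)(-7) − (3)(2.5) = 55.5
L→J: (3)(9) − (-9)(-7) = -36
Σ = 78
Area = |Σ|/2 = 39.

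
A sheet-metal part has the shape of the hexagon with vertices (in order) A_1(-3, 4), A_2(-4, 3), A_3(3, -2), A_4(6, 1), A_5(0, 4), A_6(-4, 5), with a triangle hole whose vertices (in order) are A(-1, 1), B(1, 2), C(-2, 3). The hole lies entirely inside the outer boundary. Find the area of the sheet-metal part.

27.5

Outer boundary:
Σ = (7) + (-1) + (15) + (24) + (16) + (-1) = 60
Area = |Σ|/2 = 30.
Hole:
Σ = (-3) + (7) + (1) = 5
Area = |Σ|/2 = 2.5.
Net area = 30 − 2.5 = 27.5.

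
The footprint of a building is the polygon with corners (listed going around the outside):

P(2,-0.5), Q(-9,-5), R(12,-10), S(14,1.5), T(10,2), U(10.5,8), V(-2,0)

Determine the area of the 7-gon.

Apply the shoelace (surveyor's) formula: 2A = Σ (x_i·y_{i+1} − x_{i+1}·y_i), indices taken mod 7.
P→Q: (2)(-5) − (-9)(-0.5) = -14.5
Q→R: (-9)(-10) − (12)(-5) = 150
R→S: (12)(1.5) − (14)(-10) = 158
S→T: (14)(2) − (10)(1.5) = 13
T→U: (10)(8) − (10.5)(2) = 59
U→V: (10.5)(0) − (-2)(8) = 16
V→P: (-2)(-0.5) − (2)(0) = 1
Σ = 382.5
Area = |Σ|/2 = 191.25.

191.25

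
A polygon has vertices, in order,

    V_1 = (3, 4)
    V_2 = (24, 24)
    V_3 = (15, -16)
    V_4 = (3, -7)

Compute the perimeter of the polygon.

|V_1V_2| = √((21)² + (20)²) = √841 = 29
|V_2V_3| = √((-9)² + (-40)²) = √1681 = 41
|V_3V_4| = √((-12)² + (9)²) = √225 = 15
|V_4V_1| = √((0)² + (11)²) = √121 = 11
Perimeter = 29 + 41 + 15 + 11 = 96.

96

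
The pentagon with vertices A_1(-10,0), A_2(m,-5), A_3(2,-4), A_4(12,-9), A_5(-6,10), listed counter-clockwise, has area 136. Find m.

-4

The doubled signed area Σ (x_i y_{i+1} − x_{i+1} y_i) is linear in m.
With m=0 it equals 256; the coefficient of m is -4 (from the two edges through A_2).
So -4·m + 256 = 2·136 = 272 ⇒ m = -4.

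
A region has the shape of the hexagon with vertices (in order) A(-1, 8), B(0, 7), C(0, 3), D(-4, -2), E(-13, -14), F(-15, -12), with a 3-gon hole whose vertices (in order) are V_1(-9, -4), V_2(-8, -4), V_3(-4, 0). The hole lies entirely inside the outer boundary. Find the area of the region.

73.5

Outer boundary:
Apply the shoelace (surveyor's) formula: 2A = Σ (x_i·y_{i+1} − x_{i+1}·y_i), indices taken mod 6.
Σ = (-7) + (0) + (12) + (30) + (-54) + (-132) = -151
Area = |Σ|/2 = 75.5.
Hole:
Apply the shoelace formula: 2A = Σ (x_i·y_{i+1} − x_{i+1}·y_i), indices taken mod 3.
Cross-terms: 4, -16, 16  ⇒  Σ = 4
Area = |Σ|/2 = 2.
Net area = 75.5 − 2 = 73.5.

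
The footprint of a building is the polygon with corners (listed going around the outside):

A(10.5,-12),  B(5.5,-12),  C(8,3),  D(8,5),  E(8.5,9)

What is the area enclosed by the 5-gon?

49.25

Cross-terms: -60, 112.5, 16, 29.5, -196.5  ⇒  Σ = -98.5
Area = |Σ|/2 = 49.25.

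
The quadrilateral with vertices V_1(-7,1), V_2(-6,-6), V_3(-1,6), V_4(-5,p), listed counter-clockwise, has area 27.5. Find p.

4

Write out the shoelace sum; only the two edges meeting at V_4 involve p:
2·Area = [((-1)·p − (-5)·6) + ((-5)·1 − (-7)·p)] + 6
       = 6·p + 31 = 55
⇒ p = 4.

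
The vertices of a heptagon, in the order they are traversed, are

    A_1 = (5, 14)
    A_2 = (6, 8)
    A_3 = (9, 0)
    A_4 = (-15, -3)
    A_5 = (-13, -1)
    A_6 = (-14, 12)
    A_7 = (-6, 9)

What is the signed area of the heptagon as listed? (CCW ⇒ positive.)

-260

Apply Gauss's area formula: 2A = Σ (x_i·y_{i+1} − x_{i+1}·y_i), indices taken mod 7.
Cross-terms: -44, -72, -27, -24, -170, -54, -129  ⇒  Σ = -520
Signed area = Σ/2 = -260 (negative ⇒ clockwise traversal).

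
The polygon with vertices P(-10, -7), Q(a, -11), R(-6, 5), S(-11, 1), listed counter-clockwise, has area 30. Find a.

The doubled signed area Σ (x_i y_{i+1} − x_{i+1} y_i) is linear in a.
With a=0 it equals 180; the coefficient of a is 12 (from the two edges through Q).
So 12·a + 180 = 2·30 = 60 ⇒ a = -10.

-10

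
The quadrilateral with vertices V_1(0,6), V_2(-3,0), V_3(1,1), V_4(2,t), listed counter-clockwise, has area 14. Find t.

3

Write out the shoelace sum; only the two edges meeting at V_4 involve t:
2·Area = [(1·t − 2·1) + (2·6 − 0·t)] + 15
       = 1·t + 25 = 28
⇒ t = 3.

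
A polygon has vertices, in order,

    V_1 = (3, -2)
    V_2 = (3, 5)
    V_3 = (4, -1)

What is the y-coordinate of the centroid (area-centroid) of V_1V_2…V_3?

Apply the surveyor's formula. First the cross-terms c_i = x_i·y_{i+1} − x_{i+1}·y_i:
  21, -23, -5  ⇒  2A = -7, A = -3.5.
Then Σ (y_i + y_{i+1})·c_i = -14, so ȳ = -14 / (6·(-3.5)) = 2/3.

2/3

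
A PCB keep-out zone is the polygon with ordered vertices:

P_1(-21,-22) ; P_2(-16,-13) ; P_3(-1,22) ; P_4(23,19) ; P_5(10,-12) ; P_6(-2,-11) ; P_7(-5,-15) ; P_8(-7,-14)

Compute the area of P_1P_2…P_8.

884.5

Apply the shoelace formula: 2A = Σ (x_i·y_{i+1} − x_{i+1}·y_i), indices taken mod 8.
Σ = (-79) + (-365) + (-525) + (-466) + (-134) + (-25) + (-35) + (-140) = -1769
Area = |Σ|/2 = 884.5.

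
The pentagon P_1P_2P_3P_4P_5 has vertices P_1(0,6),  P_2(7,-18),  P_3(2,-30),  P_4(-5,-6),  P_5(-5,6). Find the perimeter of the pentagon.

|P_1P_2| = √((7)² + (-24)²) = √625 = 25
|P_2P_3| = √((-5)² + (-12)²) = √169 = 13
|P_3P_4| = √((-7)² + (24)²) = √625 = 25
|P_4P_5| = √((0)² + (12)²) = √144 = 12
|P_5P_1| = √((5)² + (0)²) = √25 = 5
Perimeter = 25 + 13 + 25 + 12 + 5 = 80.

80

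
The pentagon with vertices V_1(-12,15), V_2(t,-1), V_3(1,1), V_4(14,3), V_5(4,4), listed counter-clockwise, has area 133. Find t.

-8

Write out the shoelace sum; only the two edges meeting at V_2 involve t:
2·Area = [((-12)·(-1) − t·15) + (t·1 − 1·(-1))] + 141
       = -14·t + 154 = 266
⇒ t = -8.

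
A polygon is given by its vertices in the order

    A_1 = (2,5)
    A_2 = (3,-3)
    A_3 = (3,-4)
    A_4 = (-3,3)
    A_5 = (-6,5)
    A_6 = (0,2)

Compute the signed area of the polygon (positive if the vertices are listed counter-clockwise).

-20

Apply the surveyor's formula: 2A = Σ (x_i·y_{i+1} − x_{i+1}·y_i), indices taken mod 6.
Cross-terms: -21, -3, -3, 3, -12, -4  ⇒  Σ = -40
Signed area = Σ/2 = -20 (negative ⇒ clockwise traversal).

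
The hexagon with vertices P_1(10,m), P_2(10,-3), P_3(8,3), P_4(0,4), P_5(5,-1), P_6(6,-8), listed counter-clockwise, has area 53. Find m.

-6

The doubled signed area Σ (x_i y_{i+1} − x_{i+1} y_i) is linear in m.
With m=0 it equals 82; the coefficient of m is -4 (from the two edges through P_1).
So -4·m + 82 = 2·53 = 106 ⇒ m = -6.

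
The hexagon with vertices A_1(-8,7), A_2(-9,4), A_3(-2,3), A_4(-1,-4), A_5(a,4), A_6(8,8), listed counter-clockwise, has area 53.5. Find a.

The doubled signed area Σ (x_i y_{i+1} − x_{i+1} y_i) is linear in a.
With a=0 it equals 107; the coefficient of a is 12 (from the two edges through A_5).
So 12·a + 107 = 2·53.5 = 107 ⇒ a = 0.

0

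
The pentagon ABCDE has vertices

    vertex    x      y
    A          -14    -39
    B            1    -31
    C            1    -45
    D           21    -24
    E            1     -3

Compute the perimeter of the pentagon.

128

|AB| = √((15)² + (8)²) = √289 = 17
|BC| = √((0)² + (-14)²) = √196 = 14
|CD| = √((20)² + (21)²) = √841 = 29
|DE| = √((-20)² + (21)²) = √841 = 29
|EA| = √((-15)² + (-36)²) = √1521 = 39
Perimeter = 17 + 14 + 29 + 29 + 39 = 128.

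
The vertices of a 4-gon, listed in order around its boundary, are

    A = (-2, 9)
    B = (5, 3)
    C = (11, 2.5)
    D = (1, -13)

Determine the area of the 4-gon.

117

Apply Gauss's area formula: 2A = Σ (x_i·y_{i+1} − x_{i+1}·y_i), indices taken mod 4.
Σ = (-51) + (-20.5) + (-145.5) + (-17) = -234
Area = |Σ|/2 = 117.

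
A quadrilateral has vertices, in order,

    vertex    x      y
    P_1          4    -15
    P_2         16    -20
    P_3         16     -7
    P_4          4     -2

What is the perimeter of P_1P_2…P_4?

52

|P_1P_2| = √((12)² + (-5)²) = √169 = 13
|P_2P_3| = √((0)² + (13)²) = √169 = 13
|P_3P_4| = √((-12)² + (5)²) = √169 = 13
|P_4P_1| = √((0)² + (-13)²) = √169 = 13
Perimeter = 13 + 13 + 13 + 13 = 52.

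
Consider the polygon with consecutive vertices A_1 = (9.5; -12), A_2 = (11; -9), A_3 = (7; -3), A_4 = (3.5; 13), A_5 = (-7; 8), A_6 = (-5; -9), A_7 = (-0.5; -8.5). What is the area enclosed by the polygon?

262.375

Apply the surveyor's formula: 2A = Σ (x_i·y_{i+1} − x_{i+1}·y_i), indices taken mod 7.
Σ = (46.5) + (30) + (101.5) + (119) + (103) + (38) + (86.75) = 524.75
Area = |Σ|/2 = 262.375.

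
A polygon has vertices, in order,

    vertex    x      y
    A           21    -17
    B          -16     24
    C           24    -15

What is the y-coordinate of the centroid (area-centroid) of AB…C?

-8/3

Apply the surveyor's formula. First the cross-terms c_i = x_i·y_{i+1} − x_{i+1}·y_i:
  232, -336, -93  ⇒  2A = -197, A = -98.5.
Then Σ (y_i + y_{i+1})·c_i = 1576, so ȳ = 1576 / (6·(-98.5)) = -8/3.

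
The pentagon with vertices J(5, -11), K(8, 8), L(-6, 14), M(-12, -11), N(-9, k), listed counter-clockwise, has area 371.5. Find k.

-13

The doubled signed area Σ (x_i y_{i+1} − x_{i+1} y_i) is linear in k.
With k=0 it equals 522; the coefficient of k is -17 (from the two edges through N).
So -17·k + 522 = 2·371.5 = 743 ⇒ k = -13.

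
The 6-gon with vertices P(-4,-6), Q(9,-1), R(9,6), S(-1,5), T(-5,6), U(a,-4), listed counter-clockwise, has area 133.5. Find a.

-6

The doubled signed area Σ (x_i y_{i+1} − x_{i+1} y_i) is linear in a.
With a=0 it equals 195; the coefficient of a is -12 (from the two edges through U).
So -12·a + 195 = 2·133.5 = 267 ⇒ a = -6.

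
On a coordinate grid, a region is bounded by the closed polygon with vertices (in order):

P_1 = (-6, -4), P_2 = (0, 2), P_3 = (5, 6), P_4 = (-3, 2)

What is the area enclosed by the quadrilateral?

Cross-terms: -12, -10, 28, 24  ⇒  Σ = 30
Area = |Σ|/2 = 15.

15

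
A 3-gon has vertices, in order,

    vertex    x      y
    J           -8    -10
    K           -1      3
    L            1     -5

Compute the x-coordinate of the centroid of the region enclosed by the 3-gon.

Apply the shoelace (surveyor's) formula. First the cross-terms c_i = x_i·y_{i+1} − x_{i+1}·y_i:
  -34, 2, -50  ⇒  2A = -82, A = -41.
Then Σ (x_i + x_{i+1})·c_i = 656, so x̄ = 656 / (6·(-41)) = -8/3.

-8/3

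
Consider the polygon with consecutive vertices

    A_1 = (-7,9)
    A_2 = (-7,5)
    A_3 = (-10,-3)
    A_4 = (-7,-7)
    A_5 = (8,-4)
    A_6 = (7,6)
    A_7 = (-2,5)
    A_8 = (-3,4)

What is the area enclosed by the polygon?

Apply Gauss's area formula: 2A = Σ (x_i·y_{i+1} − x_{i+1}·y_i), indices taken mod 8.
Cross-terms: 28, 71, 49, 84, 76, 47, 7, 1  ⇒  Σ = 363
Area = |Σ|/2 = 181.5.

181.5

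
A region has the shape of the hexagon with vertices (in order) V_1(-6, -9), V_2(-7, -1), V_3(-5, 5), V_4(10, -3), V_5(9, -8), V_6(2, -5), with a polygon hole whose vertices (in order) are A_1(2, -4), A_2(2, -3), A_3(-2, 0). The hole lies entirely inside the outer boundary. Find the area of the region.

Outer boundary:
Apply Gauss's area formula: 2A = Σ (x_i·y_{i+1} − x_{i+1}·y_i), indices taken mod 6.
Σ = (-57) + (-40) + (-35) + (-53) + (-29) + (-48) = -262
Area = |Σ|/2 = 131.
Hole:
Apply the shoelace formula: 2A = Σ (x_i·y_{i+1} − x_{i+1}·y_i), indices taken mod 3.
A_1→A_2: (2)(-3) − (2)(-4) = 2
A_2→A_3: (2)(0) − (-2)(-3) = -6
A_3→A_1: (-2)(-4) − (2)(0) = 8
Σ = 4
Area = |Σ|/2 = 2.
Net area = 131 − 2 = 129.

129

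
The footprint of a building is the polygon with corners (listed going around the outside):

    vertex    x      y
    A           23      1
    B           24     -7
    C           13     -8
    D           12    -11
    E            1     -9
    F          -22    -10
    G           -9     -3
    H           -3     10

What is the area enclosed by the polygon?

497

Apply the shoelace formula: 2A = Σ (x_i·y_{i+1} − x_{i+1}·y_i), indices taken mod 8.
A→B: (23)(-7) − (24)(1) = -185
B→C: (24)(-8) − (13)(-7) = -101
C→D: (13)(-11) − (12)(-8) = -47
D→E: (12)(-9) − (1)(-11) = -97
E→F: (1)(-10) − (-22)(-9) = -208
F→G: (-22)(-3) − (-9)(-10) = -24
G→H: (-9)(10) − (-3)(-3) = -99
H→A: (-3)(1) − (23)(10) = -233
Σ = -994
Area = |Σ|/2 = 497.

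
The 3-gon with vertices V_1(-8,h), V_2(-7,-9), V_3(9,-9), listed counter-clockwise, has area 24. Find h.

-6

The doubled signed area Σ (x_i y_{i+1} − x_{i+1} y_i) is linear in h.
With h=0 it equals 144; the coefficient of h is 16 (from the two edges through V_1).
So 16·h + 144 = 2·24 = 48 ⇒ h = -6.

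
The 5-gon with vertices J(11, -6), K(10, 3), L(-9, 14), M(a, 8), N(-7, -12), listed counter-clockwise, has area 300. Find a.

-7

The doubled signed area Σ (x_i y_{i+1} − x_{i+1} y_i) is linear in a.
With a=0 it equals 418; the coefficient of a is -26 (from the two edges through M).
So -26·a + 418 = 2·300 = 600 ⇒ a = -7.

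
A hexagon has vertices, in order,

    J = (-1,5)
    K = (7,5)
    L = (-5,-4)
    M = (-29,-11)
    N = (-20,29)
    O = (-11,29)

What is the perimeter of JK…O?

124

|JK| = √((8)² + (0)²) = √64 = 8
|KL| = √((-12)² + (-9)²) = √225 = 15
|LM| = √((-24)² + (-7)²) = √625 = 25
|MN| = √((9)² + (40)²) = √1681 = 41
|NO| = √((9)² + (0)²) = √81 = 9
|OJ| = √((10)² + (-24)²) = √676 = 26
Perimeter = 8 + 15 + 25 + 41 + 9 + 26 = 124.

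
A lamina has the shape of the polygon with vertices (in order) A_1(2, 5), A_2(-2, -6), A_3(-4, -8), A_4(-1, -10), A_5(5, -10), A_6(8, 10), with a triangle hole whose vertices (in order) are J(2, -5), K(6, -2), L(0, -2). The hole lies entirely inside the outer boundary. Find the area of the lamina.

Outer boundary:
Apply the shoelace formula: 2A = Σ (x_i·y_{i+1} − x_{i+1}·y_i), indices taken mod 6.
Cross-terms: -2, -8, 32, 60, 130, 20  ⇒  Σ = 232
Area = |Σ|/2 = 116.
Hole:
Σ = (26) + (-12) + (4) = 18
Area = |Σ|/2 = 9.
Net area = 116 − 9 = 107.

107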